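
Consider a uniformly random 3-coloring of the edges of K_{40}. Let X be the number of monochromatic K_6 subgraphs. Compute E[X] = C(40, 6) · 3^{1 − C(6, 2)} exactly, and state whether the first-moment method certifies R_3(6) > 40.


E[X] = C(40, 6) · 3^{1 − 15} = 3838380 · 3^{−14} = 3838380/4782969.
As a reduced fraction: E[X] = 1279460/1594323 ≈ 0.8025099.
Is E[X] < 1? YES.
Since E[X] < 1, there exists a 3-coloring of K_{40} with no monochromatic K_6; hence R_3(6) > 40.

E[X] = 1279460/1594323 ≈ 0.8025099; E[X] < 1, so R_3(6) > 40.


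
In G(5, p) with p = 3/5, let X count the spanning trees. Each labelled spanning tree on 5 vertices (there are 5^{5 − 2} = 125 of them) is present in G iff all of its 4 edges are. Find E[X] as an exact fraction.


K_5 has 5^{5 − 2} = 125 labelled spanning trees.
For each such spanning tree H, let X_H = 1 if all 4 edges of H are present in G. Then P[X_H = 1] = p^{4} = (3/5)^{4} = 81/625.
By linearity of expectation: E[X] = Σ_H E[X_H] = 125 · p^{4} = 125 · 81/625 = 81/5.
Numerically: E[X] ≈ 16.2.

E[X] = 125 · (3/5)^{4} = 81/5 ≈ 16.2.


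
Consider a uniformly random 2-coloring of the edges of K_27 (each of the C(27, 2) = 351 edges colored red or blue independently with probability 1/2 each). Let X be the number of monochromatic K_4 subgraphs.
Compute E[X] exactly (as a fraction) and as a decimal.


Let X = Σ_S X_S over the C(27, 4) = 17550 subsets S of size 4, where X_S = 1 if the K_4 on S is monochromatic.
For a fixed S, the K_4 on S has C(4, 2) = 6 edges. P[all 6 edges red] = (1/2)^6, and likewise for blue, so P[monochromatic] = 2·(1/2)^6 = 2^{1 − 6} = 1/32.
By linearity of expectation: E[X] = C(27, 4) · 2^{1 − 6} = 17550 · 1/32 = 8775/16.
Numerically: E[X] ≈ 548.43750.

E[X] = C(27,4)·2^(1−C(4,2)) = 8775/16 ≈ 548.43750.


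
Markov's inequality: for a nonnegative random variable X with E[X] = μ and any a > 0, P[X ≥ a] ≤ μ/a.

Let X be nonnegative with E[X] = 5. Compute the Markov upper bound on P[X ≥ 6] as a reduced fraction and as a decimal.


μ = E[X] = 5, a = 6.
Markov: P[X ≥ 6] ≤ μ/a = (5)/6 = 5/6.
Numerically: ≈ 0.833333.
(Since a = 6 > μ = 5.000000, the bound 5/6 is < 1 and informative.)

P[X ≥ 6] ≤ 5/6 ≈ 0.833333.


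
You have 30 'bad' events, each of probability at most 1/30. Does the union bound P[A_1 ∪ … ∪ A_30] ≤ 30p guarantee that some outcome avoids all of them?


Union bound: P[∪_{i=1}^{30} A_i] ≤ Σ_i P[A_i] ≤ 30·p = 30·(1/30) = 1.
Numerically: 1 ≈ 1.0000.
Is 1 < 1? NO.
Since the bound 1 is ≥ 1, the union bound is uninformative here; it does NOT by itself certify existence.

30·p = 1 ≈ 1.0000; existence NOT certified by the union bound.


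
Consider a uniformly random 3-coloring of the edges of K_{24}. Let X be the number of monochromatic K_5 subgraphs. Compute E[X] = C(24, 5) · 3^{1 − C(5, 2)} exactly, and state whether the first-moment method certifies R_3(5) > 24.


E[X] = C(24, 5) · 3^{1 − 10} = 42504 · 3^{−9} = 42504/19683.
As a reduced fraction: E[X] = 14168/6561 ≈ 2.1594.
Is E[X] < 1? NO.
Since E[X] ≥ 1, the first-moment bound is inconclusive at n = 24; it does NOT by itself certify R_3(5) > 24.

E[X] = 14168/6561 ≈ 2.1594; E[X] ≥ 1; first-moment method inconclusive here.


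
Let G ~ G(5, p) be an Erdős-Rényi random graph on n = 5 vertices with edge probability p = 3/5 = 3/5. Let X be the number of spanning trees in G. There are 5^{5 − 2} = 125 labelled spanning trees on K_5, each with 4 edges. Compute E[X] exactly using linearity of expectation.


K_5 has 5^{5 − 2} = 125 labelled spanning trees.
For each such spanning tree H, let X_H = 1 if all 4 edges of H are present in G. Then P[X_H = 1] = p^{4} = (3/5)^{4} = 81/625.
By linearity: E[X] = Σ_H E[X_H] = 125 · p^{4} = 125 · 81/625 = 81/5.
Numerically: E[X] ≈ 16.2.

E[X] = 125 · (3/5)^{4} = 81/5 ≈ 16.2.


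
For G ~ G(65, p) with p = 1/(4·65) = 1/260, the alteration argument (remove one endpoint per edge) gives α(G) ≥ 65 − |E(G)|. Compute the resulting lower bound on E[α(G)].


E[|E(G)|] = C(65, 2)·p = 2080 · (1/260) = 8.
E[α(G)] ≥ n − E[|E(G)|] = 65 − 8 = 57.
Numerically: ≈ 57.00000.
(This is only a lower bound; the true E[α(G)] may be larger.)

E[α(G)] ≥ 57 ≈ 57.00000.


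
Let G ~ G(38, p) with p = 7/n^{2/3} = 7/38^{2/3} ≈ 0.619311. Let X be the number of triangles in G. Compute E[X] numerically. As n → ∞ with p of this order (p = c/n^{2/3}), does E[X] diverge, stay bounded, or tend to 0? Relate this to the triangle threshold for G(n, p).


Number of potential triangles: C(38, 3) = 8436.
Each occurs with probability p³ ≈ (0.619311)³ ≈ 2.37534626e-01.
By linearity: E[X] = C(38, 3)·p³ ≈ 8436 · 2.37534626e-01 ≈ 2003.842105.
Since α = 2/3 < 1, p = c/n^{2/3} ≫ 1/n is above the triangle threshold p ~ 1/n. Asymptotically E[X] ~ (c³/6)·n^{3(1−α)} = (7³/6)·n^{1} → ∞; triangles are abundant w.h.p.

E[X] ≈ 2003.842105; in regime p = Θ(1/n^{2/3}) E[X] diverges (above the triangle threshold p ~ 1/n).


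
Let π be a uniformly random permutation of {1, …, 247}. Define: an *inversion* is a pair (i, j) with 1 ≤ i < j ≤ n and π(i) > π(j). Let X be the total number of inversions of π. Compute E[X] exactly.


Write X = Σ X_I over the C(247, 2) = 30381 pairs i < j, with X_I the indicator of one inversion.
There are 30381 indicators.
For each fixed pair i < j, the values π(i) and π(j) are two distinct elements of {1, …, 247} in uniformly random order; by symmetry P[π(i) > π(j)] = 1/2.
By linearity: E[X] = 30381 · (1/2) = C(247, 2) · (1/2) = 30381/2 = 30381/2 ≈ 15190.50000.

E[X] = 30381/2 = 15190.50000.


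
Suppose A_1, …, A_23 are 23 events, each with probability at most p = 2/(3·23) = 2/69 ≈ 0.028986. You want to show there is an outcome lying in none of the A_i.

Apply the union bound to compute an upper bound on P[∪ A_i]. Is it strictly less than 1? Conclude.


Union bound: P[∪_{i=1}^{23} A_i] ≤ Σ_i P[A_i] ≤ 23·p = 23·(2/69) = 2/3.
Numerically: 2/3 ≈ 0.666667.
Is 2/3 < 1? YES.
Since P[∪ A_i] ≤ 2/3 < 1, the complement has P[∩ A_i^c] ≥ 1 − 2/3 = 1/3 > 0, so some outcome avoids every A_i.

23·p = 2/3 ≈ 0.666667; existence CERTIFIED by the union bound.


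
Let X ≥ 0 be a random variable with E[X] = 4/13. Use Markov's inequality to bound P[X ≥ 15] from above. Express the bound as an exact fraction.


μ = E[X] = 4/13, a = 15.
Markov: P[X ≥ 15] ≤ μ/a = (4/13)/15 = 4/195.
Numerically: ≈ 0.0205.
(Since a = 15 > μ = 0.3077, the bound 4/195 is < 1 and informative.)

P[X ≥ 15] ≤ 4/195 ≈ 0.0205.


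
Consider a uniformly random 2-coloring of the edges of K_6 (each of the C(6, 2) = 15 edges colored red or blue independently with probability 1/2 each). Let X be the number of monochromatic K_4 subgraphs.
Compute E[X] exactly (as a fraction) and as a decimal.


Let X = Σ_S X_S over the C(6, 4) = 15 subsets S of size 4, where X_S = 1 if the K_4 on S is monochromatic.
For a fixed S, the K_4 on S has C(4, 2) = 6 edges. P[all 6 edges red] = (1/2)^6, and likewise for blue, so P[monochromatic] = 2·(1/2)^6 = 2^{1 − 6} = 1/32.
By linearity: E[X] = C(6, 4) · 2^{1 − 6} = 15 · 1/32 = 15/32.
Numerically: E[X] ≈ 0.46875.

E[X] = C(6,4)·2^(1−C(4,2)) = 15/32 ≈ 0.46875.


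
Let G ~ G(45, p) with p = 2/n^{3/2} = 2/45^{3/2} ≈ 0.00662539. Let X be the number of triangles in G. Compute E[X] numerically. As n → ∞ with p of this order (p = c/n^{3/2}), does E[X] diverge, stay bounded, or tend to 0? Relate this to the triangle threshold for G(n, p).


Number of potential triangles: C(45, 3) = 14190.
Each occurs with probability p³ ≈ (0.00662539)³ ≈ 2.90826298e-07.
By linearity: E[X] = C(45, 3)·p³ ≈ 14190 · 2.90826298e-07 ≈ 0.004127.
Since α = 3/2 > 1, p = c/n^{3/2} = o(1/n) is below the triangle threshold p ~ 1/n. Asymptotically E[X] ~ (c³/6)·n^{3(1−α)} = (2³/6)·n^{-1.5} → 0, so by Markov's inequality G has no triangles w.h.p.

E[X] ≈ 0.004127; in regime p = Θ(1/n^{3/2}) E[X] tends to 0 (below the triangle threshold p ~ 1/n).


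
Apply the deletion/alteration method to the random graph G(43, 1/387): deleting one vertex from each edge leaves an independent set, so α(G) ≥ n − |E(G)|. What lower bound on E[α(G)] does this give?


E[|E(G)|] = C(43, 2)·p = 903 · (1/387) = 7/3.
E[α(G)] ≥ n − E[|E(G)|] = 43 − 7/3 = 122/3.
Numerically: ≈ 40.667.
(This is only a lower bound; the true E[α(G)] may be larger.)

E[α(G)] ≥ 122/3 ≈ 40.667.


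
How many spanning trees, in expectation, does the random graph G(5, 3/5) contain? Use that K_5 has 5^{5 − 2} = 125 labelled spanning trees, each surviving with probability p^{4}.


K_5 has 5^{5 − 2} = 125 labelled spanning trees.
For each such spanning tree H, let X_H = 1 if all 4 edges of H are present in G. Then P[X_H = 1] = p^{4} = (3/5)^{4} = 81/625.
By linearity of expectation: E[X] = Σ_H E[X_H] = 125 · p^{4} = 125 · 81/625 = 81/5.
Numerically: E[X] ≈ 16.2.

E[X] = 125 · (3/5)^{4} = 81/5 ≈ 16.2.


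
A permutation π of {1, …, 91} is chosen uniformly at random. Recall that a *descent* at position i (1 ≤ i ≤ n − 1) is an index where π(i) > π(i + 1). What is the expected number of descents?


Write X = Σ X_I over i = 1, …, 90, with X_I the indicator of one descent.
There are 90 indicators.
For each fixed i, the pair (π(i), π(i+1)) is a uniformly random ordered pair of distinct values from {1, …, 91}; by symmetry P[π(i) > π(i+1)] = 1/2.
By linearity: E[X] = 90 · (1/2) = (91 − 1) · (1/2) = 45 ≈ 45.00000.

E[X] = 45 = 45.00000.


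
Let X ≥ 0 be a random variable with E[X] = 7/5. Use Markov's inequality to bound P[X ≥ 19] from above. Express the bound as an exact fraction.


μ = E[X] = 7/5, a = 19.
Markov: P[X ≥ 19] ≤ μ/a = (7/5)/19 = 7/95.
Numerically: ≈ 0.073684.
(Since a = 19 > μ = 1.400000, the bound 7/95 is < 1 and informative.)

P[X ≥ 19] ≤ 7/95 ≈ 0.073684.


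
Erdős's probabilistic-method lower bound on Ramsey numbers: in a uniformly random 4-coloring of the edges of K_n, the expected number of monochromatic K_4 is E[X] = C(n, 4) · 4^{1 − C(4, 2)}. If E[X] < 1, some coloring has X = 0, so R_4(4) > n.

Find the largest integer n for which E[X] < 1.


We need C(n, 4) · 4^{1 − 6} < 1, i.e. C(n, 4) < 4^{6 − 1} = 1024.
Check values of n near the boundary:
  n = 11: C(11, 4) = 330; 330 < 1024? YES
  n = 12: C(12, 4) = 495; 495 < 1024? YES
  n = 13: C(13, 4) = 715; 715 < 1024? YES
  n = 14: C(14, 4) = 1001; 1001 < 1024? YES
  n = 15: C(15, 4) = 1365; 1365 < 1024? NO
  n = 16: C(16, 4) = 1820; 1820 < 1024? NO
The largest n with C(n, 4) < 1024 is n = 14 (where E[X] = 1001/1024 ≈ 0.977539). Hence R_4(4) > 14, i.e. R_4(4) ≥ 15.

Largest n = 14; hence R_4(4) > 14.


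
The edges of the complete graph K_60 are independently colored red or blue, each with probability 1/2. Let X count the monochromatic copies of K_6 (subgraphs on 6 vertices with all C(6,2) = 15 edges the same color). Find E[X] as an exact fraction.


Let X = Σ_S X_S over the C(60, 6) = 50063860 subsets S of size 6, where X_S = 1 if the K_6 on S is monochromatic.
For a fixed S, the K_6 on S has C(6, 2) = 15 edges. P[all 15 edges red] = (1/2)^15, and likewise for blue, so P[monochromatic] = 2·(1/2)^15 = 2^{1 − 15} = 1/16384.
By linearity: E[X] = C(60, 6) · 2^{1 − 15} = 50063860 · 1/16384 = 12515965/4096.
Numerically: E[X] ≈ 3055.656.

E[X] = C(60,6)·2^(1−C(6,2)) = 12515965/4096 ≈ 3055.656.


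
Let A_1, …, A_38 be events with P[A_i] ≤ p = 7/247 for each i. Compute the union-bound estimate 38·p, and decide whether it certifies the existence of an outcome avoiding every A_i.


Union bound: P[∪_{i=1}^{38} A_i] ≤ Σ_i P[A_i] ≤ 38·p = 38·(7/247) = 14/13.
Numerically: 14/13 ≈ 1.077.
Is 14/13 < 1? NO.
Since the bound 14/13 is ≥ 1, the union bound is uninformative here; it does NOT by itself certify existence.

38·p = 14/13 ≈ 1.077; existence NOT certified by the union bound.


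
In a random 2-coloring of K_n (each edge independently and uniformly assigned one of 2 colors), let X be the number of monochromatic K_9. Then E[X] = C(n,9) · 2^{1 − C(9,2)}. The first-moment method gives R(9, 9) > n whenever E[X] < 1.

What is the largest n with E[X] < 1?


We need C(n, 9) · 2^{1 − 36} < 1, i.e. C(n, 9) < 2^{36 − 1} = 34359738368.
Check values of n near the boundary:
  n = 62: C(62, 9) = 20286591270; 20286591270 < 34359738368? YES
  n = 63: C(63, 9) = 23667689815; 23667689815 < 34359738368? YES
  n = 64: C(64, 9) = 27540584512; 27540584512 < 34359738368? YES
  n = 65: C(65, 9) = 31966749880; 31966749880 < 34359738368? YES
  n = 66: C(66, 9) = 37014131440; 37014131440 < 34359738368? NO
  n = 67: C(67, 9) = 42757703560; 42757703560 < 34359738368? NO
  n = 68: C(68, 9) = 49280065120; 49280065120 < 34359738368? NO
The largest n with C(n, 9) < 34359738368 is n = 65 (where E[X] = 3995843735/4294967296 ≈ 0.9304). Hence R(9, 9) > 65, i.e. R(9, 9) ≥ 66.

Largest n = 65; hence R(9, 9) > 65.


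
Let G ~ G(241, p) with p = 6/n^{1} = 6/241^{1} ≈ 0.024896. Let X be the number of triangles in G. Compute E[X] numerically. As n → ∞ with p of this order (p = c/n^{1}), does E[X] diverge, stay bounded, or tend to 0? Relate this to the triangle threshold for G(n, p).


Number of potential triangles: C(241, 3) = 2303960.
Each occurs with probability p³ ≈ (0.024896)³ ≈ 1.5431304e-05.
By linearity: E[X] = C(241, 3)·p³ ≈ 2303960 · 1.5431304e-05 ≈ 35.55311.
Here α = 1, so p = 6/n is exactly at the triangle threshold p ~ 1/n. Asymptotically E[X] → c³/6 = 6³/6 = 36 ≈ 36.00000, a bounded constant. In this regime the triangle count is asymptotically Poisson(c³/6).

E[X] ≈ 35.55311; in regime p = Θ(1/n^{1}) E[X] stays bounded (at the triangle threshold p ~ 1/n).


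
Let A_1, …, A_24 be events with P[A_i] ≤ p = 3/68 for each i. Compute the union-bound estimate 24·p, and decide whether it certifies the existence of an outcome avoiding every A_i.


Union bound: P[∪_{i=1}^{24} A_i] ≤ Σ_i P[A_i] ≤ 24·p = 24·(3/68) = 18/17.
Numerically: 18/17 ≈ 1.0588235.
Is 18/17 < 1? NO.
Since the bound 18/17 is ≥ 1, the union bound is uninformative here; it does NOT by itself certify existence.

24·p = 18/17 ≈ 1.0588235; existence NOT certified by the union bound.


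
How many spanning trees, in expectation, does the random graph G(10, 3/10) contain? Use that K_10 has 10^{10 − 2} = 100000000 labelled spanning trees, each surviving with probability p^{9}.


K_10 has 10^{10 − 2} = 100000000 labelled spanning trees.
For each such spanning tree H, let X_H = 1 if all 9 edges of H are present in G. Then P[X_H = 1] = p^{9} = (3/10)^{9} = 19683/1000000000.
By linearity of expectation: E[X] = Σ_H E[X_H] = 100000000 · p^{9} = 100000000 · 19683/1000000000 = 19683/10.
Numerically: E[X] ≈ 1.97e+03.

E[X] = 100000000 · (3/10)^{9} = 19683/10 ≈ 1.97e+03.


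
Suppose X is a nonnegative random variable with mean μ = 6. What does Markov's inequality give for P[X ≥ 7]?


μ = E[X] = 6, a = 7.
Markov: P[X ≥ 7] ≤ μ/a = (6)/7 = 6/7.
Numerically: ≈ 0.85714.
(Since a = 7 > μ = 6.00000, the bound 6/7 is < 1 and informative.)

P[X ≥ 7] ≤ 6/7 ≈ 0.85714.


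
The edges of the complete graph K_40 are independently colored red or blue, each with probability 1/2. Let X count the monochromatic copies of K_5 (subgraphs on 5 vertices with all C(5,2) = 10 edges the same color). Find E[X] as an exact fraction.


Let X = Σ_S X_S over the C(40, 5) = 658008 subsets S of size 5, where X_S = 1 if the K_5 on S is monochromatic.
For a fixed S, the K_5 on S has C(5, 2) = 10 edges. P[all 10 edges red] = (1/2)^10, and likewise for blue, so P[monochromatic] = 2·(1/2)^10 = 2^{1 − 10} = 1/512.
By linearity: E[X] = C(40, 5) · 2^{1 − 10} = 658008 · 1/512 = 82251/64.
Numerically: E[X] ≈ 1285.17188.

E[X] = C(40,5)·2^(1−C(5,2)) = 82251/64 ≈ 1285.17188.


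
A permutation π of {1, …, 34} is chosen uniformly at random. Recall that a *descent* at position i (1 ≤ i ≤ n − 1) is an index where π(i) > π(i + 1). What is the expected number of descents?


Write X = Σ X_I over i = 1, …, 33, with X_I the indicator of one descent.
There are 33 indicators.
For each fixed i, the pair (π(i), π(i+1)) is a uniformly random ordered pair of distinct values from {1, …, 34}; by symmetry P[π(i) > π(i+1)] = 1/2.
By linearity: E[X] = 33 · (1/2) = (34 − 1) · (1/2) = 33/2 ≈ 16.500000.

E[X] = 33/2 = 16.500000.


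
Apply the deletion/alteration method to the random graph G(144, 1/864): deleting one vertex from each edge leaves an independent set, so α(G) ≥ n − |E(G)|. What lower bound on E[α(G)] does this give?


E[|E(G)|] = C(144, 2)·p = 10296 · (1/864) = 143/12.
E[α(G)] ≥ n − E[|E(G)|] = 144 − 143/12 = 1585/12.
Numerically: ≈ 132.08333.
(This is only a lower bound; the true E[α(G)] may be larger.)

E[α(G)] ≥ 1585/12 ≈ 132.08333.


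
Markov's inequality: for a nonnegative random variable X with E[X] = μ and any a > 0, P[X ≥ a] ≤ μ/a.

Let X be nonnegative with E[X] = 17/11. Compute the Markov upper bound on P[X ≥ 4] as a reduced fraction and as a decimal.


μ = E[X] = 17/11, a = 4.
Markov: P[X ≥ 4] ≤ μ/a = (17/11)/4 = 17/44.
Numerically: ≈ 0.386364.
(Since a = 4 > μ = 1.545455, the bound 17/44 is < 1 and informative.)

P[X ≥ 4] ≤ 17/44 ≈ 0.386364.


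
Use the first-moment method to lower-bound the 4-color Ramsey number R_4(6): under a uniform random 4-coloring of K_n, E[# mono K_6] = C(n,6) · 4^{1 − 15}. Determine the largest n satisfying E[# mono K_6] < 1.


We need C(n, 6) · 4^{1 − 15} < 1, i.e. C(n, 6) < 4^{15 − 1} = 268435456.
Check values of n near the boundary:
  n = 74: C(74, 6) = 185250786; 185250786 < 268435456? YES
  n = 75: C(75, 6) = 201359550; 201359550 < 268435456? YES
  n = 76: C(76, 6) = 218618940; 218618940 < 268435456? YES
  n = 77: C(77, 6) = 237093780; 237093780 < 268435456? YES
  n = 78: C(78, 6) = 256851595; 256851595 < 268435456? YES
  n = 79: C(79, 6) = 277962685; 277962685 < 268435456? NO
The largest n with C(n, 6) < 268435456 is n = 78 (where E[X] = 256851595/268435456 ≈ 0.956847). Hence R_4(6) > 78, i.e. R_4(6) ≥ 79.

Largest n = 78; hence R_4(6) > 78.


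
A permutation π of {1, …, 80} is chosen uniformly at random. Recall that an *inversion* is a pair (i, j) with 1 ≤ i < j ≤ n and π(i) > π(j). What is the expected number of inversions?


Write X = Σ X_I over the C(80, 2) = 3160 pairs i < j, with X_I the indicator of one inversion.
There are 3160 indicators.
For each fixed pair i < j, the values π(i) and π(j) are two distinct elements of {1, …, 80} in uniformly random order; by symmetry P[π(i) > π(j)] = 1/2.
By linearity: E[X] = 3160 · (1/2) = C(80, 2) · (1/2) = 3160/2 = 1580 ≈ 1580.00000.

E[X] = 1580 = 1580.00000.


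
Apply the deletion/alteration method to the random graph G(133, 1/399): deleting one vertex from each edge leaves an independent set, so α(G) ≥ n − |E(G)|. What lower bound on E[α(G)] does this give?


E[|E(G)|] = C(133, 2)·p = 8778 · (1/399) = 22.
E[α(G)] ≥ n − E[|E(G)|] = 133 − 22 = 111.
Numerically: ≈ 111.00000.
(This is only a lower bound; the true E[α(G)] may be larger.)

E[α(G)] ≥ 111 ≈ 111.00000.


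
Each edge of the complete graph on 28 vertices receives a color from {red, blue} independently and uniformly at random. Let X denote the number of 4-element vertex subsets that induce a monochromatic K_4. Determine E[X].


Let X = Σ_S X_S over the C(28, 4) = 20475 subsets S of size 4, where X_S = 1 if the K_4 on S is monochromatic.
For a fixed S, the K_4 on S has C(4, 2) = 6 edges. P[all 6 edges red] = (1/2)^6, and likewise for blue, so P[monochromatic] = 2·(1/2)^6 = 2^{1 − 6} = 1/32.
Summing: E[X] = C(28, 4) · 2^{1 − 6} = 20475 · 1/32 = 20475/32.
Numerically: E[X] ≈ 639.8438.

E[X] = C(28,4)·2^(1−C(4,2)) = 20475/32 ≈ 639.8438.


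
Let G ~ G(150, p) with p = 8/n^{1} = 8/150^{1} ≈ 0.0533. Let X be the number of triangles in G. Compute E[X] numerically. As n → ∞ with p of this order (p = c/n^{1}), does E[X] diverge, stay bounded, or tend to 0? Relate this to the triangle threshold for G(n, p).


Number of potential triangles: C(150, 3) = 551300.
Each occurs with probability p³ ≈ (0.0533)³ ≈ 1.51704e-04.
By linearity: E[X] = C(150, 3)·p³ ≈ 551300 · 1.51704e-04 ≈ 83.634.
Here α = 1, so p = 8/n is exactly at the triangle threshold p ~ 1/n. Asymptotically E[X] → c³/6 = 8³/6 = 256/3 ≈ 85.333, a bounded constant. In this regime the triangle count is asymptotically Poisson(c³/6).

E[X] ≈ 83.634; in regime p = Θ(1/n^{1}) E[X] stays bounded (at the triangle threshold p ~ 1/n).


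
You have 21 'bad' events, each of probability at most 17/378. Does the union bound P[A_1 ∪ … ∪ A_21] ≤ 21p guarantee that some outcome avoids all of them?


Union bound: P[∪_{i=1}^{21} A_i] ≤ Σ_i P[A_i] ≤ 21·p = 21·(17/378) = 17/18.
Numerically: 17/18 ≈ 0.94444.
Is 17/18 < 1? YES.
Since P[∪ A_i] ≤ 17/18 < 1, the complement has P[∩ A_i^c] ≥ 1 − 17/18 = 1/18 > 0, so some outcome avoids every A_i.

21·p = 17/18 ≈ 0.94444; existence CERTIFIED by the union bound.


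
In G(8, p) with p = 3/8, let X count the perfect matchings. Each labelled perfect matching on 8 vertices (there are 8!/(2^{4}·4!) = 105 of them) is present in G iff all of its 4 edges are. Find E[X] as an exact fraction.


K_8 has 8!/(2^{4}·4!) = 105 labelled perfect matchings.
For each such perfect matching H, let X_H = 1 if all 4 edges of H are present in G. Then P[X_H = 1] = p^{4} = (3/8)^{4} = 81/4096.
By linearity: E[X] = Σ_H E[X_H] = 105 · p^{4} = 105 · 81/4096 = 8505/4096.
Numerically: E[X] ≈ 2.07642.

E[X] = 105 · (3/8)^{4} = 8505/4096 ≈ 2.07642.


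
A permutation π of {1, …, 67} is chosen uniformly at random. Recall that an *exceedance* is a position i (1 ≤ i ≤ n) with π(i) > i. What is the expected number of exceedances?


Write X = Σ_{i=1}^{67} X_i, where X_i = 1_{π(i) > i}.
For each fixed i, π(i) is uniform over {1, …, 67} (marginal of a uniform permutation), so P[π(i) > i] = (n − i)/n. Summing: Σ_{i=1}^{67} (n − i)/n = (0 + 1 + … + 66)/67 = 67(67 − 1)/(2·67) = (67 − 1)/2.
Hence E[X] = Σ_{i=1}^{67} (67 − i)/67 = 33 ≈ 33.000.

E[X] = 33 = 33.000.


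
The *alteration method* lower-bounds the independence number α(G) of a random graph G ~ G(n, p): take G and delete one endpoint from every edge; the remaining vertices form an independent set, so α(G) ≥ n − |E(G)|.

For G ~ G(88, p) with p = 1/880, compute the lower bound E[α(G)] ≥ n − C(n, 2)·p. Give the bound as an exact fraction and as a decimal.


E[|E(G)|] = C(88, 2)·p = 3828 · (1/880) = 87/20.
E[α(G)] ≥ n − E[|E(G)|] = 88 − 87/20 = 1673/20.
Numerically: ≈ 83.6500.
(This is only a lower bound; the true E[α(G)] may be larger.)

E[α(G)] ≥ 1673/20 ≈ 83.6500.


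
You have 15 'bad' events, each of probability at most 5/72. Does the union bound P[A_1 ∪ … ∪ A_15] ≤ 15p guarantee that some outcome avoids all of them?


Union bound: P[∪_{i=1}^{15} A_i] ≤ Σ_i P[A_i] ≤ 15·p = 15·(5/72) = 25/24.
Numerically: 25/24 ≈ 1.0417.
Is 25/24 < 1? NO.
Since the bound 25/24 is ≥ 1, the union bound is uninformative here; it does NOT by itself certify existence.

15·p = 25/24 ≈ 1.0417; existence NOT certified by the union bound.


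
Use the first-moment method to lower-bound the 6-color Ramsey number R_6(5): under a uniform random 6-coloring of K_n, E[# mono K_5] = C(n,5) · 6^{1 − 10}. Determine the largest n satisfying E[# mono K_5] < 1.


We need C(n, 5) · 6^{1 − 10} < 1, i.e. C(n, 5) < 6^{10 − 1} = 10077696.
Check values of n near the boundary:
  n = 62: C(62, 5) = 6471002; 6471002 < 10077696? YES
  n = 63: C(63, 5) = 7028847; 7028847 < 10077696? YES
  n = 64: C(64, 5) = 7624512; 7624512 < 10077696? YES
  n = 65: C(65, 5) = 8259888; 8259888 < 10077696? YES
  n = 66: C(66, 5) = 8936928; 8936928 < 10077696? YES
  n = 67: C(67, 5) = 9657648; 9657648 < 10077696? YES
  n = 68: C(68, 5) = 10424128; 10424128 < 10077696? NO
  n = 69: C(69, 5) = 11238513; 11238513 < 10077696? NO
  n = 70: C(70, 5) = 12103014; 12103014 < 10077696? NO
The largest n with C(n, 5) < 10077696 is n = 67 (where E[X] = 67067/69984 ≈ 0.95832). Hence R_6(5) > 67, i.e. R_6(5) ≥ 68.

Largest n = 67; hence R_6(5) > 67.


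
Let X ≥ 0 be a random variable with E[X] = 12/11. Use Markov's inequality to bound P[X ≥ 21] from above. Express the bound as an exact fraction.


μ = E[X] = 12/11, a = 21.
Markov: P[X ≥ 21] ≤ μ/a = (12/11)/21 = 4/77.
Numerically: ≈ 0.0519.
(Since a = 21 > μ = 1.0909, the bound 4/77 is < 1 and informative.)

P[X ≥ 21] ≤ 4/77 ≈ 0.0519.


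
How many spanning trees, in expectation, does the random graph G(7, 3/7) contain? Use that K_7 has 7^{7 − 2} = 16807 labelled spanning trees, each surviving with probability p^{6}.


K_7 has 7^{7 − 2} = 16807 labelled spanning trees.
For each such spanning tree H, let X_H = 1 if all 6 edges of H are present in G. Then P[X_H = 1] = p^{6} = (3/7)^{6} = 729/117649.
By linearity: E[X] = Σ_H E[X_H] = 16807 · p^{6} = 16807 · 729/117649 = 729/7.
Numerically: E[X] ≈ 104.1.

E[X] = 16807 · (3/7)^{6} = 729/7 ≈ 104.1.


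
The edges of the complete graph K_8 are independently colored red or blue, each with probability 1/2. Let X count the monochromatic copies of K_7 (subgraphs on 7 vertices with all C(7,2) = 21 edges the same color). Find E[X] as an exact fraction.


Let X = Σ_S X_S over the C(8, 7) = 8 subsets S of size 7, where X_S = 1 if the K_7 on S is monochromatic.
For a fixed S, the K_7 on S has C(7, 2) = 21 edges. P[all 21 edges red] = (1/2)^21, and likewise for blue, so P[monochromatic] = 2·(1/2)^21 = 2^{1 − 21} = 1/1048576.
Summing: E[X] = C(8, 7) · 2^{1 − 21} = 8 · 1/1048576 = 1/131072.
Numerically: E[X] ≈ 0.000008.

E[X] = C(8,7)·2^(1−C(7,2)) = 1/131072 ≈ 0.000008.


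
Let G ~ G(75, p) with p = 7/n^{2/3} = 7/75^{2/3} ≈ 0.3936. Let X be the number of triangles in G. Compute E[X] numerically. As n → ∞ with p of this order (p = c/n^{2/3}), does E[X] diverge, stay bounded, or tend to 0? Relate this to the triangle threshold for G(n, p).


Number of potential triangles: C(75, 3) = 67525.
Each occurs with probability p³ ≈ (0.3936)³ ≈ 6.0977778e-02.
By linearity: E[X] = C(75, 3)·p³ ≈ 67525 · 6.0977778e-02 ≈ 4117.52444.
Since α = 2/3 < 1, p = c/n^{2/3} ≫ 1/n is above the triangle threshold p ~ 1/n. Asymptotically E[X] ~ (c³/6)·n^{3(1−α)} = (7³/6)·n^{1} → ∞; triangles are abundant w.h.p.

E[X] ≈ 4117.52444; in regime p = Θ(1/n^{2/3}) E[X] diverges (above the triangle threshold p ~ 1/n).


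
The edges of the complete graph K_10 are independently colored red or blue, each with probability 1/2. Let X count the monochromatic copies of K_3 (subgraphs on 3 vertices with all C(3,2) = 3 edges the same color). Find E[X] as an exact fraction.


Let X = Σ_S X_S over the C(10, 3) = 120 subsets S of size 3, where X_S = 1 if the K_3 on S is monochromatic.
For a fixed S, the K_3 on S has C(3, 2) = 3 edges. P[all 3 edges red] = (1/2)^3, and likewise for blue, so P[monochromatic] = 2·(1/2)^3 = 2^{1 − 3} = 1/4.
By linearity of expectation: E[X] = C(10, 3) · 2^{1 − 3} = 120 · 1/4 = 30.
Numerically: E[X] ≈ 30.000.

E[X] = C(10,3)·2^(1−C(3,2)) = 30 ≈ 30.000.


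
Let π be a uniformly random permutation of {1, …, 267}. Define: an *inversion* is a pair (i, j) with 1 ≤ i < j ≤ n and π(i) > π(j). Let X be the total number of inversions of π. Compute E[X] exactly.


Write X = Σ X_I over the C(267, 2) = 35511 pairs i < j, with X_I the indicator of one inversion.
There are 35511 indicators.
For each fixed pair i < j, the values π(i) and π(j) are two distinct elements of {1, …, 267} in uniformly random order; by symmetry P[π(i) > π(j)] = 1/2.
By linearity: E[X] = 35511 · (1/2) = C(267, 2) · (1/2) = 35511/2 = 35511/2 ≈ 17755.5000.

E[X] = 35511/2 = 17755.5000.


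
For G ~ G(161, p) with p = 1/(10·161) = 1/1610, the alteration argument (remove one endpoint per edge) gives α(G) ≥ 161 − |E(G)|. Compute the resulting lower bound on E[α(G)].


E[|E(G)|] = C(161, 2)·p = 12880 · (1/1610) = 8.
E[α(G)] ≥ n − E[|E(G)|] = 161 − 8 = 153.
Numerically: ≈ 153.000.
(This is only a lower bound; the true E[α(G)] may be larger.)

E[α(G)] ≥ 153 ≈ 153.000.


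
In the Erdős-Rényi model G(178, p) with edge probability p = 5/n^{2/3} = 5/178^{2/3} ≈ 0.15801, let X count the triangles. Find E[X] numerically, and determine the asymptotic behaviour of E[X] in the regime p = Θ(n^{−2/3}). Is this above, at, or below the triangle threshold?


Number of potential triangles: C(178, 3) = 924176.
Each occurs with probability p³ ≈ (0.15801)³ ≈ 3.9452089e-03.
By linearity: E[X] = C(178, 3)·p³ ≈ 924176 · 3.9452089e-03 ≈ 3646.06742.
Since α = 2/3 < 1, p = c/n^{2/3} ≫ 1/n is above the triangle threshold p ~ 1/n. Asymptotically E[X] ~ (c³/6)·n^{3(1−α)} = (5³/6)·n^{1} → ∞; triangles are abundant w.h.p.

E[X] ≈ 3646.06742; in regime p = Θ(1/n^{2/3}) E[X] diverges (above the triangle threshold p ~ 1/n).


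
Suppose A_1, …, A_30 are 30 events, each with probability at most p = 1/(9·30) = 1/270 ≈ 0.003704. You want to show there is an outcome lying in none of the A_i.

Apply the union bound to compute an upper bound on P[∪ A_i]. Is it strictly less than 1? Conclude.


Union bound: P[∪_{i=1}^{30} A_i] ≤ Σ_i P[A_i] ≤ 30·p = 30·(1/270) = 1/9.
Numerically: 1/9 ≈ 0.111111.
Is 1/9 < 1? YES.
Since P[∪ A_i] ≤ 1/9 < 1, the complement has P[∩ A_i^c] ≥ 1 − 1/9 = 8/9 > 0, so some outcome avoids every A_i.

30·p = 1/9 ≈ 0.111111; existence CERTIFIED by the union bound.


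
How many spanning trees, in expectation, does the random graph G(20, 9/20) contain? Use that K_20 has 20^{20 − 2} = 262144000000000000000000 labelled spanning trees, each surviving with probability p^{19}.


K_20 has 20^{20 − 2} = 262144000000000000000000 labelled spanning trees.
For each such spanning tree H, let X_H = 1 if all 19 edges of H are present in G. Then P[X_H = 1] = p^{19} = (9/20)^{19} = 1350851717672992089/5242880000000000000000000.
By linearity: E[X] = Σ_H E[X_H] = 262144000000000000000000 · p^{19} = 262144000000000000000000 · 1350851717672992089/5242880000000000000000000 = 1350851717672992089/20.
Numerically: E[X] ≈ 6.7543e+16.

E[X] = 262144000000000000000000 · (9/20)^{19} = 1350851717672992089/20 ≈ 6.7543e+16.


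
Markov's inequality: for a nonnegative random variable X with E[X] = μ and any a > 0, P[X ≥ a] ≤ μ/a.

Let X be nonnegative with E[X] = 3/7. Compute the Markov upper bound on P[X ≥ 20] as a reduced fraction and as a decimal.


μ = E[X] = 3/7, a = 20.
Markov: P[X ≥ 20] ≤ μ/a = (3/7)/20 = 3/140.
Numerically: ≈ 0.02143.
(Since a = 20 > μ = 0.42857, the bound 3/140 is < 1 and informative.)

P[X ≥ 20] ≤ 3/140 ≈ 0.02143.


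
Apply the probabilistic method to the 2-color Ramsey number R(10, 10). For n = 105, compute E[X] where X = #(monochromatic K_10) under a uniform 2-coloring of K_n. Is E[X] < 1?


E[X] = C(105, 10) · 2^{1 − 45} = 28848458598960 · 2^{−44} = 28848458598960/17592186044416.
As a reduced fraction: E[X] = 1803028662435/1099511627776 ≈ 1.639845.
Is E[X] < 1? NO.
Since E[X] ≥ 1, the first-moment bound is inconclusive at n = 105; it does NOT by itself certify R(10, 10) > 105.

E[X] = 1803028662435/1099511627776 ≈ 1.639845; E[X] ≥ 1; first-moment method inconclusive here.


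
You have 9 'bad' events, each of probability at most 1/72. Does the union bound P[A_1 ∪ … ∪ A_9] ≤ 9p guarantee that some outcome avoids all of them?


Union bound: P[∪_{i=1}^{9} A_i] ≤ Σ_i P[A_i] ≤ 9·p = 9·(1/72) = 1/8.
Numerically: 1/8 ≈ 0.1250000.
Is 1/8 < 1? YES.
Since P[∪ A_i] ≤ 1/8 < 1, the complement has P[∩ A_i^c] ≥ 1 − 1/8 = 7/8 > 0, so some outcome avoids every A_i.

9·p = 1/8 ≈ 0.1250000; existence CERTIFIED by the union bound.


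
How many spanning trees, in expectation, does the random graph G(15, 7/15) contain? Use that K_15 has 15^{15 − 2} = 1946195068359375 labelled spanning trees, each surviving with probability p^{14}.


K_15 has 15^{15 − 2} = 1946195068359375 labelled spanning trees.
For each such spanning tree H, let X_H = 1 if all 14 edges of H are present in G. Then P[X_H = 1] = p^{14} = (7/15)^{14} = 678223072849/29192926025390625.
By linearity: E[X] = Σ_H E[X_H] = 1946195068359375 · p^{14} = 1946195068359375 · 678223072849/29192926025390625 = 678223072849/15.
Numerically: E[X] ≈ 4.5215e+10.

E[X] = 1946195068359375 · (7/15)^{14} = 678223072849/15 ≈ 4.5215e+10.


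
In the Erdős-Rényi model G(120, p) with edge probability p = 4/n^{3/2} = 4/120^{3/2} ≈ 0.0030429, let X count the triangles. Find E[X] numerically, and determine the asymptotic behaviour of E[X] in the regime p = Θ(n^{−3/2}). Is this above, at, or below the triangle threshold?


Number of potential triangles: C(120, 3) = 280840.
Each occurs with probability p³ ≈ (0.0030429)³ ≈ 2.81750287e-08.
By linearity: E[X] = C(120, 3)·p³ ≈ 280840 · 2.81750287e-08 ≈ 0.007913.
Since α = 3/2 > 1, p = c/n^{3/2} = o(1/n) is below the triangle threshold p ~ 1/n. Asymptotically E[X] ~ (c³/6)·n^{3(1−α)} = (4³/6)·n^{-1.5} → 0, so by Markov's inequality G has no triangles w.h.p.

E[X] ≈ 0.007913; in regime p = Θ(1/n^{3/2}) E[X] tends to 0 (below the triangle threshold p ~ 1/n).


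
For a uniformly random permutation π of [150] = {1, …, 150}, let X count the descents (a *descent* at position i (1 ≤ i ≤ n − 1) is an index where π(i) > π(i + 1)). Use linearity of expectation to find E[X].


Write X = Σ X_I over i = 1, …, 149, with X_I the indicator of one descent.
There are 149 indicators.
For each fixed i, the pair (π(i), π(i+1)) is a uniformly random ordered pair of distinct values from {1, …, 150}; by symmetry P[π(i) > π(i+1)] = 1/2.
By linearity: E[X] = 149 · (1/2) = (150 − 1) · (1/2) = 149/2 ≈ 74.500000.

E[X] = 149/2 = 74.500000.


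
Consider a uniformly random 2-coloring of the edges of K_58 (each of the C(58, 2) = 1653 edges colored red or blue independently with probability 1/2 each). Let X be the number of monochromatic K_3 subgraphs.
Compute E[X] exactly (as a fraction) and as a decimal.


Let X = Σ_S X_S over the C(58, 3) = 30856 subsets S of size 3, where X_S = 1 if the K_3 on S is monochromatic.
For a fixed S, the K_3 on S has C(3, 2) = 3 edges. P[all 3 edges red] = (1/2)^3, and likewise for blue, so P[monochromatic] = 2·(1/2)^3 = 2^{1 − 3} = 1/4.
By linearity: E[X] = C(58, 3) · 2^{1 − 3} = 30856 · 1/4 = 7714.
Numerically: E[X] ≈ 7714.00000.

E[X] = C(58,3)·2^(1−C(3,2)) = 7714 ≈ 7714.00000.


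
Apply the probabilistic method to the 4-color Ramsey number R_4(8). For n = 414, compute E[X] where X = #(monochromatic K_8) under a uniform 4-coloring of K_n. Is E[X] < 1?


E[X] = C(414, 8) · 4^{1 − 28} = 19995425223496173 · 4^{−27} = 19995425223496173/18014398509481984.
As a reduced fraction: E[X] = 19995425223496173/18014398509481984 ≈ 1.1099691.
Is E[X] < 1? NO.
Since E[X] ≥ 1, the first-moment bound is inconclusive at n = 414; it does NOT by itself certify R_4(8) > 414.

E[X] = 19995425223496173/18014398509481984 ≈ 1.1099691; E[X] ≥ 1; first-moment method inconclusive here.


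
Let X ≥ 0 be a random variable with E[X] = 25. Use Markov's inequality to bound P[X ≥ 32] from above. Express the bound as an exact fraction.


μ = E[X] = 25, a = 32.
Markov: P[X ≥ 32] ≤ μ/a = (25)/32 = 25/32.
Numerically: ≈ 0.781250.
(Since a = 32 > μ = 25.000000, the bound 25/32 is < 1 and informative.)

P[X ≥ 32] ≤ 25/32 ≈ 0.781250.


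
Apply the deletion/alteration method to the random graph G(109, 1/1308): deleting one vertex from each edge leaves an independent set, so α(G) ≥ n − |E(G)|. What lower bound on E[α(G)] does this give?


E[|E(G)|] = C(109, 2)·p = 5886 · (1/1308) = 9/2.
E[α(G)] ≥ n − E[|E(G)|] = 109 − 9/2 = 209/2.
Numerically: ≈ 104.500000.
(This is only a lower bound; the true E[α(G)] may be larger.)

E[α(G)] ≥ 209/2 ≈ 104.500000.


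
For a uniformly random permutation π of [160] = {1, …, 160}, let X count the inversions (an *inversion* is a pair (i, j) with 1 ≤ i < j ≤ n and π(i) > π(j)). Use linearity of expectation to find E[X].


Write X = Σ X_I over the C(160, 2) = 12720 pairs i < j, with X_I the indicator of one inversion.
There are 12720 indicators.
For each fixed pair i < j, the values π(i) and π(j) are two distinct elements of {1, …, 160} in uniformly random order; by symmetry P[π(i) > π(j)] = 1/2.
By linearity: E[X] = 12720 · (1/2) = C(160, 2) · (1/2) = 12720/2 = 6360 ≈ 6360.0000.

E[X] = 6360 = 6360.0000.


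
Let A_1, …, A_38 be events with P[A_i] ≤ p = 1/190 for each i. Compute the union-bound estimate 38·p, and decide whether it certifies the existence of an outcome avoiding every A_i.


Union bound: P[∪_{i=1}^{38} A_i] ≤ Σ_i P[A_i] ≤ 38·p = 38·(1/190) = 1/5.
Numerically: 1/5 ≈ 0.2000000.
Is 1/5 < 1? YES.
Since P[∪ A_i] ≤ 1/5 < 1, the complement has P[∩ A_i^c] ≥ 1 − 1/5 = 4/5 > 0, so some outcome avoids every A_i.

38·p = 1/5 ≈ 0.2000000; existence CERTIFIED by the union bound.


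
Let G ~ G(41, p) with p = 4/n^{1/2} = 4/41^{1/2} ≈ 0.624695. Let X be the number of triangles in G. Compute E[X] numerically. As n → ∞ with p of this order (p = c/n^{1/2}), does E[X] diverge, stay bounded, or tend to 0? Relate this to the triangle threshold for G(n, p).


Number of potential triangles: C(41, 3) = 10660.
Each occurs with probability p³ ≈ (0.624695)³ ≈ 2.43783433e-01.
By linearity: E[X] = C(41, 3)·p³ ≈ 10660 · 2.43783433e-01 ≈ 2598.731398.
Since α = 1/2 < 1, p = c/n^{1/2} ≫ 1/n is above the triangle threshold p ~ 1/n. Asymptotically E[X] ~ (c³/6)·n^{3(1−α)} = (4³/6)·n^{1.5} → ∞; triangles are abundant w.h.p.

E[X] ≈ 2598.731398; in regime p = Θ(1/n^{1/2}) E[X] diverges (above the triangle threshold p ~ 1/n).


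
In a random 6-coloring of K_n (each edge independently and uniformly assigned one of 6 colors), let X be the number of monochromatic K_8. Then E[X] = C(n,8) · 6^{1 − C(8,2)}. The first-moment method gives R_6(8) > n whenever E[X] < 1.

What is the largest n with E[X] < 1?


We need C(n, 8) · 6^{1 − 28} < 1, i.e. C(n, 8) < 6^{28 − 1} = 1023490369077469249536.
Check values of n near the boundary:
  n = 1594: C(1594, 8) = 1015652773590544255167; 1015652773590544255167 < 1023490369077469249536? YES
  n = 1595: C(1595, 8) = 1020772636343363633895; 1020772636343363633895 < 1023490369077469249536? YES
  n = 1596: C(1596, 8) = 1025915067760710553965; 1025915067760710553965 < 1023490369077469249536? NO
  n = 1597: C(1597, 8) = 1031080153060953275445; 1031080153060953275445 < 1023490369077469249536? NO
The largest n with C(n, 8) < 1023490369077469249536 is n = 1595 (where E[X] = 113419181815929292655/113721152119718805504 ≈ 0.9973). Hence R_6(8) > 1595, i.e. R_6(8) ≥ 1596.

Largest n = 1595; hence R_6(8) > 1595.


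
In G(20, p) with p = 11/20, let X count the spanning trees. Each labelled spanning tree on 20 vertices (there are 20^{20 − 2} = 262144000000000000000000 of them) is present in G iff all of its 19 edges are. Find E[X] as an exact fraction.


K_20 has 20^{20 − 2} = 262144000000000000000000 labelled spanning trees.
For each such spanning tree H, let X_H = 1 if all 19 edges of H are present in G. Then P[X_H = 1] = p^{19} = (11/20)^{19} = 61159090448414546291/5242880000000000000000000.
By linearity of expectation: E[X] = Σ_H E[X_H] = 262144000000000000000000 · p^{19} = 262144000000000000000000 · 61159090448414546291/5242880000000000000000000 = 61159090448414546291/20.
Numerically: E[X] ≈ 3.058e+18.

E[X] = 262144000000000000000000 · (11/20)^{19} = 61159090448414546291/20 ≈ 3.058e+18.
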